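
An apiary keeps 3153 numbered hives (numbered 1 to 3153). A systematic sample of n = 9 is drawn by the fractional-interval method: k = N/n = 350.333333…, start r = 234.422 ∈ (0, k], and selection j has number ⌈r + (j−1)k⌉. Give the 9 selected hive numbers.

235, 585, 936, 1286, 1636, 1987, 2337, 2687, 3038

j=1: r + 0k = 234.422 → ⌈·⌉ = 235
j=2: r + 1k = 584.755333… → ⌈·⌉ = 585
j=3: r + 2k = 935.088666… → ⌈·⌉ = 936
j=4: r + 3k = 1285.422 → ⌈·⌉ = 1286
j=5: r + 4k = 1635.755333… → ⌈·⌉ = 1636
j=6: r + 5k = 1986.088666… → ⌈·⌉ = 1987
j=7: r + 6k = 2336.422 → ⌈·⌉ = 2337
j=8: r + 7k = 2686.755333… → ⌈·⌉ = 2687
j=9: r + 8k = 3037.088666… → ⌈·⌉ = 3038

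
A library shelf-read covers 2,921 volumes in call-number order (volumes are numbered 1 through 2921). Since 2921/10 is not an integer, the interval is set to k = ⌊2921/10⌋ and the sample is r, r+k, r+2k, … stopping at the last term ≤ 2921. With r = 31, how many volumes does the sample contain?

10

k = ⌊2921/10⌋ = 292
Achieved size = ⌊(2921 − 31)/292⌋ + 1 = ⌊2890/292⌋ + 1 = 9 + 1 = 10
(last selection: 31 + 9×292 = 2659 ≤ 2921; next would be 2951 > 2921)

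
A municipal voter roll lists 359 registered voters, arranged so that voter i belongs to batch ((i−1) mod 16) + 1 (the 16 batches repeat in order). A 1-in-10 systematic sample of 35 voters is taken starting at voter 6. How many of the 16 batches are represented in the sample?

8

Consecutive selections differ by k = 10, so their batch numbers differ by 10 mod 16 = 10.
gcd(10, 16) = 2, so the sample visits 16/2 = 8 distinct residues mod 16.
Start 6 is batch 6; the batches hit are 2, 4, 6, 8, 10, 12, 14, 16.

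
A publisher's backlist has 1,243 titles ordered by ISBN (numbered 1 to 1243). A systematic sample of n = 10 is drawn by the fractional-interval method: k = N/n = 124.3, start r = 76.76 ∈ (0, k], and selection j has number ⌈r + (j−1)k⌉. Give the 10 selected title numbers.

j=1: r + 0k = 76.76 → ⌈·⌉ = 77
j=2: r + 1k = 201.06 → ⌈·⌉ = 202
j=3: r + 2k = 325.36 → ⌈·⌉ = 326
j=4: r + 3k = 449.66 → ⌈·⌉ = 450
j=5: r + 4k = 573.96 → ⌈·⌉ = 574
j=6: r + 5k = 698.26 → ⌈·⌉ = 699
j=7: r + 6k = 822.56 → ⌈·⌉ = 823
j=8: r + 7k = 946.86 → ⌈·⌉ = 947
j=9: r + 8k = 1071.16 → ⌈·⌉ = 1072
j=10: r + 9k = 1195.46 → ⌈·⌉ = 1196

77, 202, 326, 450, 574, 699, 823, 947, 1072, 1196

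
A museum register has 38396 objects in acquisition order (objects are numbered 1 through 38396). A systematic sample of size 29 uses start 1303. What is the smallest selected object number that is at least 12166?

k = 38396/29 = 1324
Steps past start: ⌈(12166 − 1303)/1324⌉ = ⌈10863/1324⌉ = 9
Selected object: 1303 + 9×1324 = 13219

13219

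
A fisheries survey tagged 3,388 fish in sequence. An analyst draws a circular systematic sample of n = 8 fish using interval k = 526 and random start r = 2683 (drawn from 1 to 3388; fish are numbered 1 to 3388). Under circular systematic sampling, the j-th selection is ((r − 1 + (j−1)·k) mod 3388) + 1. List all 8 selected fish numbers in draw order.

2683, 3209, 347, 873, 1399, 1925, 2451, 2977

Selection 1: 2683
Selection 2: 2683 + 526 = 3209
Selection 3: 3209 + 526 = 3735 → 3735 − 3388 = 347
Selection 4: 347 + 526 = 873
Selection 5: 873 + 526 = 1399
Selection 6: 1399 + 526 = 1925
Selection 7: 1925 + 526 = 2451
Selection 8: 2451 + 526 = 2977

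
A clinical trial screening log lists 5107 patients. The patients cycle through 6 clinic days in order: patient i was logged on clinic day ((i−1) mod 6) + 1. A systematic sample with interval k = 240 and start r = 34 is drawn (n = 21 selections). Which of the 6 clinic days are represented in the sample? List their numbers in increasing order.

4

Consecutive selections differ by k = 240, so their clinic day numbers differ by 240 mod 6 = 0.
gcd(240, 6) = 6, so the sample visits 6/6 = 1 distinct residues mod 6.
Start 34 is clinic day 4; the clinic days hit are 4.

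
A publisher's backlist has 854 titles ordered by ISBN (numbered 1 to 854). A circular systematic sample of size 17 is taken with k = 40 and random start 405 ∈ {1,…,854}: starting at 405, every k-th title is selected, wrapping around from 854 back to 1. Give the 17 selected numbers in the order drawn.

Selection 1: 405
Selection 2: 405 + 40 = 445
Selection 3: 445 + 40 = 485
Selection 4: 485 + 40 = 525
Selection 5: 525 + 40 = 565
Selection 6: 565 + 40 = 605
Selection 7: 605 + 40 = 645
Selection 8: 645 + 40 = 685
Selection 9: 685 + 40 = 725
Selection 10: 725 + 40 = 765
Selection 11: 765 + 40 = 805
Selection 12: 805 + 40 = 845
Selection 13: 845 + 40 = 885 → 885 − 854 = 31
Selection 14: 31 + 40 = 71
Selection 15: 71 + 40 = 111
Selection 16: 111 + 40 = 151
Selection 17: 151 + 40 = 191

405, 445, 485, 525, 565, 605, 645, 685, 725, 765, 805, 845, 31, 71, 111, 151, 191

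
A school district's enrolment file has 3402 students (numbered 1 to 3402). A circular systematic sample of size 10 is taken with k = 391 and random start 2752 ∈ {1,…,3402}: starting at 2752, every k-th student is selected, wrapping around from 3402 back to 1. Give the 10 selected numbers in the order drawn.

Selection 1: 2752
Selection 2: 2752 + 391 = 3143
Selection 3: 3143 + 391 = 3534 → 3534 − 3402 = 132
Selection 4: 132 + 391 = 523
Selection 5: 523 + 391 = 914
Selection 6: 914 + 391 = 1305
Selection 7: 1305 + 391 = 1696
Selection 8: 1696 + 391 = 2087
Selection 9: 2087 + 391 = 2478
Selection 10: 2478 + 391 = 2869

2752, 3143, 132, 523, 914, 1305, 1696, 2087, 2478, 2869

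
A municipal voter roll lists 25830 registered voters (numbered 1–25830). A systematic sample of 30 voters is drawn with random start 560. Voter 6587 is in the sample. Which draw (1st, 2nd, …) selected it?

k = 25830/30 = 861
position = (6587 − 560)/861 + 1 = 6027/861 + 1 = 7 + 1 = 8

8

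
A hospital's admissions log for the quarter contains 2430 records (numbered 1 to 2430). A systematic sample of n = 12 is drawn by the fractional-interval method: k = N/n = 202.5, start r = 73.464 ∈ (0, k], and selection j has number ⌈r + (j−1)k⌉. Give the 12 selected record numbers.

74, 276, 479, 681, 884, 1086, 1289, 1491, 1694, 1896, 2099, 2301

j=1: r + 0k = 73.464 → ⌈·⌉ = 74
j=2: r + 1k = 275.964 → ⌈·⌉ = 276
j=3: r + 2k = 478.464 → ⌈·⌉ = 479
j=4: r + 3k = 680.964 → ⌈·⌉ = 681
j=5: r + 4k = 883.464 → ⌈·⌉ = 884
j=6: r + 5k = 1085.964 → ⌈·⌉ = 1086
j=7: r + 6k = 1288.464 → ⌈·⌉ = 1289
j=8: r + 7k = 1490.964 → ⌈·⌉ = 1491
j=9: r + 8k = 1693.464 → ⌈·⌉ = 1694
j=10: r + 9k = 1895.964 → ⌈·⌉ = 1896
j=11: r + 10k = 2098.464 → ⌈·⌉ = 2099
j=12: r + 11k = 2300.964 → ⌈·⌉ = 2301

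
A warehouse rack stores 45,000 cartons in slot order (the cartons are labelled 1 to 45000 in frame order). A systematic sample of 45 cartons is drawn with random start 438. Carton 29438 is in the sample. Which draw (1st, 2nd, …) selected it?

30

k = 45000/45 = 1000
position = (29438 − 438)/1000 + 1 = 29000/1000 + 1 = 29 + 1 = 30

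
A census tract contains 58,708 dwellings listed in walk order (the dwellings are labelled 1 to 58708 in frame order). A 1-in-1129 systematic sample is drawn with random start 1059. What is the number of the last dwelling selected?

k = 1129
52nd selection = r + (52−1)·k = 1059 + 51×1129 = 1059 + 57579 = 58638

58638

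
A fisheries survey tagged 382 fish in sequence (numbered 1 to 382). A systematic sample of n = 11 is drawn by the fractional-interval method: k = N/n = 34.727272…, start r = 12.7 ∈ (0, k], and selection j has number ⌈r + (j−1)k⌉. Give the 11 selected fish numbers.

13, 48, 83, 117, 152, 187, 222, 256, 291, 326, 360

j=1: r + 0k = 12.7 → ⌈·⌉ = 13
j=2: r + 1k = 47.427272… → ⌈·⌉ = 48
j=3: r + 2k = 82.154545… → ⌈·⌉ = 83
j=4: r + 3k = 116.881818… → ⌈·⌉ = 117
j=5: r + 4k = 151.609090… → ⌈·⌉ = 152
j=6: r + 5k = 186.336363… → ⌈·⌉ = 187
j=7: r + 6k = 221.063636… → ⌈·⌉ = 222
j=8: r + 7k = 255.790909… → ⌈·⌉ = 256
j=9: r + 8k = 290.518181… → ⌈·⌉ = 291
j=10: r + 9k = 325.245454… → ⌈·⌉ = 326
j=11: r + 10k = 359.972727… → ⌈·⌉ = 360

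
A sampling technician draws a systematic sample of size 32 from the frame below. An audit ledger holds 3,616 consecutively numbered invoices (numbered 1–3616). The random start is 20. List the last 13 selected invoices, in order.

k = N/n = 3616/32 = 113
20th selection = 20 + 19×113 = 2167
21st: 2167 + 113 = 2280
22nd: 2280 + 113 = 2393
23rd: 2393 + 113 = 2506
24th: 2506 + 113 = 2619
25th: 2619 + 113 = 2732
26th: 2732 + 113 = 2845
27th: 2845 + 113 = 2958
28th: 2958 + 113 = 3071
29th: 3071 + 113 = 3184
30th: 3184 + 113 = 3297
31st: 3297 + 113 = 3410
32nd: 3410 + 113 = 3523

2167, 2280, 2393, 2506, 2619, 2732, 2845, 2958, 3071, 3184, 3297, 3410, 3523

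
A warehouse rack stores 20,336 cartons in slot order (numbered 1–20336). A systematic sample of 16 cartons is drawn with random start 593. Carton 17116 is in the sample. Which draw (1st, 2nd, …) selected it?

k = 20336/16 = 1271
position = (17116 − 593)/1271 + 1 = 16523/1271 + 1 = 13 + 1 = 14

14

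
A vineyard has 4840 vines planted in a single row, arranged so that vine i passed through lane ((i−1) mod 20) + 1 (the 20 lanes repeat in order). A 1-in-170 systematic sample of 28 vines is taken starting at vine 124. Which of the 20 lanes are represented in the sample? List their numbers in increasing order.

4, 14

Consecutive selections differ by k = 170, so their lane numbers differ by 170 mod 20 = 10.
gcd(170, 20) = 10, so the sample visits 20/10 = 2 distinct residues mod 20.
Start 124 is lane 4; the lanes hit are 4, 14.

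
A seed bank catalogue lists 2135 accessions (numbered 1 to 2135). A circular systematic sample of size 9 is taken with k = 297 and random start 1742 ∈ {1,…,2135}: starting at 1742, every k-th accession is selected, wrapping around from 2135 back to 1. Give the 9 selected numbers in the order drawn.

Selection 1: 1742
Selection 2: 1742 + 297 = 2039
Selection 3: 2039 + 297 = 2336 → 2336 − 2135 = 201
Selection 4: 201 + 297 = 498
Selection 5: 498 + 297 = 795
Selection 6: 795 + 297 = 1092
Selection 7: 1092 + 297 = 1389
Selection 8: 1389 + 297 = 1686
Selection 9: 1686 + 297 = 1983

1742, 2039, 201, 498, 795, 1092, 1389, 1686, 1983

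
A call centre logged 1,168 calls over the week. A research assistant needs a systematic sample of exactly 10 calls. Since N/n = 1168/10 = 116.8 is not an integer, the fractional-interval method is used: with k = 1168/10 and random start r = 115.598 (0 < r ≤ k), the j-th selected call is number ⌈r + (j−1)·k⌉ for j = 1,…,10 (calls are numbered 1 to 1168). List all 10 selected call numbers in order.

j=1: r + 0k = 115.598 → ⌈·⌉ = 116
j=2: r + 1k = 232.398 → ⌈·⌉ = 233
j=3: r + 2k = 349.198 → ⌈·⌉ = 350
j=4: r + 3k = 465.998 → ⌈·⌉ = 466
j=5: r + 4k = 582.798 → ⌈·⌉ = 583
j=6: r + 5k = 699.598 → ⌈·⌉ = 700
j=7: r + 6k = 816.398 → ⌈·⌉ = 817
j=8: r + 7k = 933.198 → ⌈·⌉ = 934
j=9: r + 8k = 1049.998 → ⌈·⌉ = 1050
j=10: r + 9k = 1166.798 → ⌈·⌉ = 1167

116, 233, 350, 466, 583, 700, 817, 934, 1050, 1167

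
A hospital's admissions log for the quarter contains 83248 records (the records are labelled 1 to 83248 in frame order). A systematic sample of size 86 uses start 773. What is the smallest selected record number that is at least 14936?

k = 83248/86 = 968
Steps past start: ⌈(14936 − 773)/968⌉ = ⌈14163/968⌉ = 15
Selected record: 773 + 15×968 = 15293

15293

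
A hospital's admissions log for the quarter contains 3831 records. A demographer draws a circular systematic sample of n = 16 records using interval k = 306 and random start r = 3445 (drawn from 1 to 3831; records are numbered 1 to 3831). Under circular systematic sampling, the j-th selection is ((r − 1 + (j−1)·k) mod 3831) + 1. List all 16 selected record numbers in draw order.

Selection 1: 3445
Selection 2: 3445 + 306 = 3751
Selection 3: 3751 + 306 = 4057 → 4057 − 3831 = 226
Selection 4: 226 + 306 = 532
Selection 5: 532 + 306 = 838
Selection 6: 838 + 306 = 1144
Selection 7: 1144 + 306 = 1450
Selection 8: 1450 + 306 = 1756
Selection 9: 1756 + 306 = 2062
Selection 10: 2062 + 306 = 2368
Selection 11: 2368 + 306 = 2674
Selection 12: 2674 + 306 = 2980
Selection 13: 2980 + 306 = 3286
Selection 14: 3286 + 306 = 3592
Selection 15: 3592 + 306 = 3898 → 3898 − 3831 = 67
Selection 16: 67 + 306 = 373

3445, 3751, 226, 532, 838, 1144, 1450, 1756, 2062, 2368, 2674, 2980, 3286, 3592, 67, 373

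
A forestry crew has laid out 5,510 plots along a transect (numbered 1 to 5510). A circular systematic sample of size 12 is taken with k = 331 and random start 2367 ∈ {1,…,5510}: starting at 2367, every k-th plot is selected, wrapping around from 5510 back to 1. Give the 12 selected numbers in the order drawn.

2367, 2698, 3029, 3360, 3691, 4022, 4353, 4684, 5015, 5346, 167, 498

Selection 1: 2367
Selection 2: 2367 + 331 = 2698
Selection 3: 2698 + 331 = 3029
Selection 4: 3029 + 331 = 3360
Selection 5: 3360 + 331 = 3691
Selection 6: 3691 + 331 = 4022
Selection 7: 4022 + 331 = 4353
Selection 8: 4353 + 331 = 4684
Selection 9: 4684 + 331 = 5015
Selection 10: 5015 + 331 = 5346
Selection 11: 5346 + 331 = 5677 → 5677 − 5510 = 167
Selection 12: 167 + 331 = 498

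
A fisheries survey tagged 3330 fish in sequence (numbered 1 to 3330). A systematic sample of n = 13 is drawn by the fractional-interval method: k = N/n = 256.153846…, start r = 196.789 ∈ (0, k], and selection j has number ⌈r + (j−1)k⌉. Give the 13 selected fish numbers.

j=1: r + 0k = 196.789 → ⌈·⌉ = 197
j=2: r + 1k = 452.942846… → ⌈·⌉ = 453
j=3: r + 2k = 709.096692… → ⌈·⌉ = 710
j=4: r + 3k = 965.250538… → ⌈·⌉ = 966
j=5: r + 4k = 1221.404384… → ⌈·⌉ = 1222
j=6: r + 5k = 1477.558230… → ⌈·⌉ = 1478
j=7: r + 6k = 1733.712076… → ⌈·⌉ = 1734
j=8: r + 7k = 1989.865923… → ⌈·⌉ = 1990
j=9: r + 8k = 2246.019769… → ⌈·⌉ = 2247
j=10: r + 9k = 2502.173615… → ⌈·⌉ = 2503
j=11: r + 10k = 2758.327461… → ⌈·⌉ = 2759
j=12: r + 11k = 3014.481307… → ⌈·⌉ = 3015
j=13: r + 12k = 3270.635153… → ⌈·⌉ = 3271

197, 453, 710, 966, 1222, 1478, 1734, 1990, 2247, 2503, 2759, 3015, 3271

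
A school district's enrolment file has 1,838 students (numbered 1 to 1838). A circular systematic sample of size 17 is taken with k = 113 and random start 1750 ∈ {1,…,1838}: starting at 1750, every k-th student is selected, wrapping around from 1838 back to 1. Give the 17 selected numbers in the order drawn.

Selection 1: 1750
Selection 2: 1750 + 113 = 1863 → 1863 − 1838 = 25
Selection 3: 25 + 113 = 138
Selection 4: 138 + 113 = 251
Selection 5: 251 + 113 = 364
Selection 6: 364 + 113 = 477
Selection 7: 477 + 113 = 590
Selection 8: 590 + 113 = 703
Selection 9: 703 + 113 = 816
Selection 10: 816 + 113 = 929
Selection 11: 929 + 113 = 1042
Selection 12: 1042 + 113 = 1155
Selection 13: 1155 + 113 = 1268
Selection 14: 1268 + 113 = 1381
Selection 15: 1381 + 113 = 1494
Selection 16: 1494 + 113 = 1607
Selection 17: 1607 + 113 = 1720

1750, 25, 138, 251, 364, 477, 590, 703, 816, 929, 1042, 1155, 1268, 1381, 1494, 1607, 1720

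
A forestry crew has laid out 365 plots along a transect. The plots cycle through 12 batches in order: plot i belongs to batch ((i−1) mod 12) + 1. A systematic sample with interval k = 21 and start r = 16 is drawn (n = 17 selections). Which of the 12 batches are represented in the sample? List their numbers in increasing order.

Consecutive selections differ by k = 21, so their batch numbers differ by 21 mod 12 = 9.
gcd(21, 12) = 3, so the sample visits 12/3 = 4 distinct residues mod 12.
Start 16 is batch 4; the batches hit are 1, 4, 7, 10.

1, 4, 7, 10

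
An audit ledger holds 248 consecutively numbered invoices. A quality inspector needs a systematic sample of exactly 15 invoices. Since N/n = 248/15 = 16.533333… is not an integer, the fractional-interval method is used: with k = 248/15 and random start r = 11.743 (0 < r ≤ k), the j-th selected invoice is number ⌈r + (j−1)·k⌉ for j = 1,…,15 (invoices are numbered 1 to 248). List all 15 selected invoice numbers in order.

12, 29, 45, 62, 78, 95, 111, 128, 145, 161, 178, 194, 211, 227, 244

j=1: r + 0k = 11.743 → ⌈·⌉ = 12
j=2: r + 1k = 28.276333… → ⌈·⌉ = 29
j=3: r + 2k = 44.809666… → ⌈·⌉ = 45
j=4: r + 3k = 61.343 → ⌈·⌉ = 62
j=5: r + 4k = 77.876333… → ⌈·⌉ = 78
j=6: r + 5k = 94.409666… → ⌈·⌉ = 95
j=7: r + 6k = 110.943 → ⌈·⌉ = 111
j=8: r + 7k = 127.476333… → ⌈·⌉ = 128
j=9: r + 8k = 144.009666… → ⌈·⌉ = 145
j=10: r + 9k = 160.543 → ⌈·⌉ = 161
j=11: r + 10k = 177.076333… → ⌈·⌉ = 178
j=12: r + 11k = 193.609666… → ⌈·⌉ = 194
j=13: r + 12k = 210.143 → ⌈·⌉ = 211
j=14: r + 13k = 226.676333… → ⌈·⌉ = 227
j=15: r + 14k = 243.209666… → ⌈·⌉ = 244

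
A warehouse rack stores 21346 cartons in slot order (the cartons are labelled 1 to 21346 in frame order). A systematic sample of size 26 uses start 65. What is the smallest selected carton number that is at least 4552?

k = 21346/26 = 821
Steps past start: ⌈(4552 − 65)/821⌉ = ⌈4487/821⌉ = 6
Selected carton: 65 + 6×821 = 4991

4991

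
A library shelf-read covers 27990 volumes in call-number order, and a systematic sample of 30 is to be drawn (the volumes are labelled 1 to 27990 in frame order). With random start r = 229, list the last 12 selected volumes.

k = N/n = 27990/30 = 933
19th selection = 229 + 18×933 = 17023
20th: 17023 + 933 = 17956
21st: 17956 + 933 = 18889
22nd: 18889 + 933 = 19822
23rd: 19822 + 933 = 20755
24th: 20755 + 933 = 21688
25th: 21688 + 933 = 22621
26th: 22621 + 933 = 23554
27th: 23554 + 933 = 24487
28th: 24487 + 933 = 25420
29th: 25420 + 933 = 26353
30th: 26353 + 933 = 27286

17023, 17956, 18889, 19822, 20755, 21688, 22621, 23554, 24487, 25420, 26353, 27286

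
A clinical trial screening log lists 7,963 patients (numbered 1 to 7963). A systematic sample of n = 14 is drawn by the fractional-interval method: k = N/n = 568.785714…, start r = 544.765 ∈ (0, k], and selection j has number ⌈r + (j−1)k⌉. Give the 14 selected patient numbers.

545, 1114, 1683, 2252, 2820, 3389, 3958, 4527, 5096, 5664, 6233, 6802, 7371, 7939

j=1: r + 0k = 544.765 → ⌈·⌉ = 545
j=2: r + 1k = 1113.550714… → ⌈·⌉ = 1114
j=3: r + 2k = 1682.336428… → ⌈·⌉ = 1683
j=4: r + 3k = 2251.122142… → ⌈·⌉ = 2252
j=5: r + 4k = 2819.907857… → ⌈·⌉ = 2820
j=6: r + 5k = 3388.693571… → ⌈·⌉ = 3389
j=7: r + 6k = 3957.479285… → ⌈·⌉ = 3958
j=8: r + 7k = 4526.265 → ⌈·⌉ = 4527
j=9: r + 8k = 5095.050714… → ⌈·⌉ = 5096
j=10: r + 9k = 5663.836428… → ⌈·⌉ = 5664
j=11: r + 10k = 6232.622142… → ⌈·⌉ = 6233
j=12: r + 11k = 6801.407857… → ⌈·⌉ = 6802
j=13: r + 12k = 7370.193571… → ⌈·⌉ = 7371
j=14: r + 13k = 7938.979285… → ⌈·⌉ = 7939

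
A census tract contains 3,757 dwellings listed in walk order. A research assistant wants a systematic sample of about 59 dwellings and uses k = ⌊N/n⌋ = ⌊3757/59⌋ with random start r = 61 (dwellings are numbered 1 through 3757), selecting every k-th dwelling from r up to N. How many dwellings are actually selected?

k = ⌊3757/59⌋ = 63
Achieved size = ⌊(3757 − 61)/63⌋ + 1 = ⌊3696/63⌋ + 1 = 58 + 1 = 59
(last selection: 61 + 58×63 = 3715 ≤ 3757; next would be 3778 > 3757)

59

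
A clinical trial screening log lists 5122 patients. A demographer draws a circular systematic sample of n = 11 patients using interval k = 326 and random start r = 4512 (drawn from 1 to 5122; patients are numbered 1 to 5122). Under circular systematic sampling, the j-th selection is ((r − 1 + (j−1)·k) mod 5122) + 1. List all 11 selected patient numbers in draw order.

Selection 1: 4512
Selection 2: 4512 + 326 = 4838
Selection 3: 4838 + 326 = 5164 → 5164 − 5122 = 42
Selection 4: 42 + 326 = 368
Selection 5: 368 + 326 = 694
Selection 6: 694 + 326 = 1020
Selection 7: 1020 + 326 = 1346
Selection 8: 1346 + 326 = 1672
Selection 9: 1672 + 326 = 1998
Selection 10: 1998 + 326 = 2324
Selection 11: 2324 + 326 = 2650

4512, 4838, 42, 368, 694, 1020, 1346, 1672, 1998, 2324, 2650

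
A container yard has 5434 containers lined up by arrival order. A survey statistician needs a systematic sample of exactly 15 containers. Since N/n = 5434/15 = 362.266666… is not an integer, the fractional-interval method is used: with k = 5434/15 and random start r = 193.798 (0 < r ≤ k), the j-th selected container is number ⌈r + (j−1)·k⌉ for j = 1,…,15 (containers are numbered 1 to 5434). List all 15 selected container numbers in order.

j=1: r + 0k = 193.798 → ⌈·⌉ = 194
j=2: r + 1k = 556.064666… → ⌈·⌉ = 557
j=3: r + 2k = 918.331333… → ⌈·⌉ = 919
j=4: r + 3k = 1280.598 → ⌈·⌉ = 1281
j=5: r + 4k = 1642.864666… → ⌈·⌉ = 1643
j=6: r + 5k = 2005.131333… → ⌈·⌉ = 2006
j=7: r + 6k = 2367.398 → ⌈·⌉ = 2368
j=8: r + 7k = 2729.664666… → ⌈·⌉ = 2730
j=9: r + 8k = 3091.931333… → ⌈·⌉ = 3092
j=10: r + 9k = 3454.198 → ⌈·⌉ = 3455
j=11: r + 10k = 3816.464666… → ⌈·⌉ = 3817
j=12: r + 11k = 4178.731333… → ⌈·⌉ = 4179
j=13: r + 12k = 4540.998 → ⌈·⌉ = 4541
j=14: r + 13k = 4903.264666… → ⌈·⌉ = 4904
j=15: r + 14k = 5265.531333… → ⌈·⌉ = 5266

194, 557, 919, 1281, 1643, 2006, 2368, 2730, 3092, 3455, 3817, 4179, 4541, 4904, 5266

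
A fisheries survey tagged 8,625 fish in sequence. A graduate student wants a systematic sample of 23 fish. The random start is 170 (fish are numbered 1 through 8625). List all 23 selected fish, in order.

k = N/n = 8625/23 = 375
fish 1: 170
fish 2: 170 + 375 = 545
fish 3: 545 + 375 = 920
fish 4: 920 + 375 = 1295
fish 5: 1295 + 375 = 1670
fish 6: 1670 + 375 = 2045
fish 7: 2045 + 375 = 2420
fish 8: 2420 + 375 = 2795
fish 9: 2795 + 375 = 3170
fish 10: 3170 + 375 = 3545
fish 11: 3545 + 375 = 3920
fish 12: 3920 + 375 = 4295
fish 13: 4295 + 375 = 4670
fish 14: 4670 + 375 = 5045
fish 15: 5045 + 375 = 5420
fish 16: 5420 + 375 = 5795
fish 17: 5795 + 375 = 6170
fish 18: 6170 + 375 = 6545
fish 19: 6545 + 375 = 6920
fish 20: 6920 + 375 = 7295
fish 21: 7295 + 375 = 7670
fish 22: 7670 + 375 = 8045
fish 23: 8045 + 375 = 8420

170, 545, 920, 1295, 1670, 2045, 2420, 2795, 3170, 3545, 3920, 4295, 4670, 5045, 5420, 5795, 6170, 6545, 6920, 7295, 7670, 8045, 8420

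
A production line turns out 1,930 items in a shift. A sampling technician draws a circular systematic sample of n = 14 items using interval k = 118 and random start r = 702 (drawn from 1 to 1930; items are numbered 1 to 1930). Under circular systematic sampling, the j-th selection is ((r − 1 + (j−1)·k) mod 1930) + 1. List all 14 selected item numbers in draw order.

Selection 1: 702
Selection 2: 702 + 118 = 820
Selection 3: 820 + 118 = 938
Selection 4: 938 + 118 = 1056
Selection 5: 1056 + 118 = 1174
Selection 6: 1174 + 118 = 1292
Selection 7: 1292 + 118 = 1410
Selection 8: 1410 + 118 = 1528
Selection 9: 1528 + 118 = 1646
Selection 10: 1646 + 118 = 1764
Selection 11: 1764 + 118 = 1882
Selection 12: 1882 + 118 = 2000 → 2000 − 1930 = 70
Selection 13: 70 + 118 = 188
Selection 14: 188 + 118 = 306

702, 820, 938, 1056, 1174, 1292, 1410, 1528, 1646, 1764, 1882, 70, 188, 306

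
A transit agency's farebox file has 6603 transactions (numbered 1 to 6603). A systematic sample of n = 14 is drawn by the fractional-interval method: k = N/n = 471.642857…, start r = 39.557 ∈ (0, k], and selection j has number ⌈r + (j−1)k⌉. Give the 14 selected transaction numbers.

j=1: r + 0k = 39.557 → ⌈·⌉ = 40
j=2: r + 1k = 511.199857… → ⌈·⌉ = 512
j=3: r + 2k = 982.842714… → ⌈·⌉ = 983
j=4: r + 3k = 1454.485571… → ⌈·⌉ = 1455
j=5: r + 4k = 1926.128428… → ⌈·⌉ = 1927
j=6: r + 5k = 2397.771285… → ⌈·⌉ = 2398
j=7: r + 6k = 2869.414142… → ⌈·⌉ = 2870
j=8: r + 7k = 3341.057 → ⌈·⌉ = 3342
j=9: r + 8k = 3812.699857… → ⌈·⌉ = 3813
j=10: r + 9k = 4284.342714… → ⌈·⌉ = 4285
j=11: r + 10k = 4755.985571… → ⌈·⌉ = 4756
j=12: r + 11k = 5227.628428… → ⌈·⌉ = 5228
j=13: r + 12k = 5699.271285… → ⌈·⌉ = 5700
j=14: r + 13k = 6170.914142… → ⌈·⌉ = 6171

40, 512, 983, 1455, 1927, 2398, 2870, 3342, 3813, 4285, 4756, 5228, 5700, 6171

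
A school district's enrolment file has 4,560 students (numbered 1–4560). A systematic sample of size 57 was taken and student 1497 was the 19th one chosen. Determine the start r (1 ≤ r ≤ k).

k = 4560/57 = 80
r = 1497 − (19−1)×80 = 1497 − 1440 = 57

57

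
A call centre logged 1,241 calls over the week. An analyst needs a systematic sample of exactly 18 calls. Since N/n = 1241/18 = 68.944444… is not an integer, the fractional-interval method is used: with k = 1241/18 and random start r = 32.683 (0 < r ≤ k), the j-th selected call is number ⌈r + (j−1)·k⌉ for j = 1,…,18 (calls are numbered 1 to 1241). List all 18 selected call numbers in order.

33, 102, 171, 240, 309, 378, 447, 516, 585, 654, 723, 792, 861, 929, 998, 1067, 1136, 1205

j=1: r + 0k = 32.683 → ⌈·⌉ = 33
j=2: r + 1k = 101.627444… → ⌈·⌉ = 102
j=3: r + 2k = 170.571888… → ⌈·⌉ = 171
j=4: r + 3k = 239.516333… → ⌈·⌉ = 240
j=5: r + 4k = 308.460777… → ⌈·⌉ = 309
j=6: r + 5k = 377.405222… → ⌈·⌉ = 378
j=7: r + 6k = 446.349666… → ⌈·⌉ = 447
j=8: r + 7k = 515.294111… → ⌈·⌉ = 516
j=9: r + 8k = 584.238555… → ⌈·⌉ = 585
j=10: r + 9k = 653.183 → ⌈·⌉ = 654
j=11: r + 10k = 722.127444… → ⌈·⌉ = 723
j=12: r + 11k = 791.071888… → ⌈·⌉ = 792
j=13: r + 12k = 860.016333… → ⌈·⌉ = 861
j=14: r + 13k = 928.960777… → ⌈·⌉ = 929
j=15: r + 14k = 997.905222… → ⌈·⌉ = 998
j=16: r + 15k = 1066.849666… → ⌈·⌉ = 1067
j=17: r + 16k = 1135.794111… → ⌈·⌉ = 1136
j=18: r + 17k = 1204.738555… → ⌈·⌉ = 1205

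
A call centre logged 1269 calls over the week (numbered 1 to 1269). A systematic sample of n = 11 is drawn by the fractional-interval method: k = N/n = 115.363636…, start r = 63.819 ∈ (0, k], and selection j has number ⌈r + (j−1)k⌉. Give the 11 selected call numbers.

64, 180, 295, 410, 526, 641, 757, 872, 987, 1103, 1218

j=1: r + 0k = 63.819 → ⌈·⌉ = 64
j=2: r + 1k = 179.182636… → ⌈·⌉ = 180
j=3: r + 2k = 294.546272… → ⌈·⌉ = 295
j=4: r + 3k = 409.909909… → ⌈·⌉ = 410
j=5: r + 4k = 525.273545… → ⌈·⌉ = 526
j=6: r + 5k = 640.637181… → ⌈·⌉ = 641
j=7: r + 6k = 756.000818… → ⌈·⌉ = 757
j=8: r + 7k = 871.364454… → ⌈·⌉ = 872
j=9: r + 8k = 986.728090… → ⌈·⌉ = 987
j=10: r + 9k = 1102.091727… → ⌈·⌉ = 1103
j=11: r + 10k = 1217.455363… → ⌈·⌉ = 1218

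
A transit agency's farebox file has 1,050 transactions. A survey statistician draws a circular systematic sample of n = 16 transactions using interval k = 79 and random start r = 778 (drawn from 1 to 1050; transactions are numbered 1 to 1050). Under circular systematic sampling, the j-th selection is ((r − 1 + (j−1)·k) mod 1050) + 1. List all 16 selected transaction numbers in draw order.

778, 857, 936, 1015, 44, 123, 202, 281, 360, 439, 518, 597, 676, 755, 834, 913

Selection 1: 778
Selection 2: 778 + 79 = 857
Selection 3: 857 + 79 = 936
Selection 4: 936 + 79 = 1015
Selection 5: 1015 + 79 = 1094 → 1094 − 1050 = 44
Selection 6: 44 + 79 = 123
Selection 7: 123 + 79 = 202
Selection 8: 202 + 79 = 281
Selection 9: 281 + 79 = 360
Selection 10: 360 + 79 = 439
Selection 11: 439 + 79 = 518
Selection 12: 518 + 79 = 597
Selection 13: 597 + 79 = 676
Selection 14: 676 + 79 = 755
Selection 15: 755 + 79 = 834
Selection 16: 834 + 79 = 913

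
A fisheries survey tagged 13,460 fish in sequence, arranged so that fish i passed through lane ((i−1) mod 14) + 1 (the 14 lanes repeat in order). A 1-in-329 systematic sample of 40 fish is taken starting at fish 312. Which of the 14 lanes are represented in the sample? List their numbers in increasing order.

4, 11

Consecutive selections differ by k = 329, so their lane numbers differ by 329 mod 14 = 7.
gcd(329, 14) = 7, so the sample visits 14/7 = 2 distinct residues mod 14.
Start 312 is lane 4; the lanes hit are 4, 11.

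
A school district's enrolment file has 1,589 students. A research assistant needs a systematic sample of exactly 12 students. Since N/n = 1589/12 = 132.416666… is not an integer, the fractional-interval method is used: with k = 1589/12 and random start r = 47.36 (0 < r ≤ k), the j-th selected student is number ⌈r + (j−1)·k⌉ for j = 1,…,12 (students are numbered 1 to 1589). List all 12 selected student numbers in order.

48, 180, 313, 445, 578, 710, 842, 975, 1107, 1240, 1372, 1504

j=1: r + 0k = 47.36 → ⌈·⌉ = 48
j=2: r + 1k = 179.776666… → ⌈·⌉ = 180
j=3: r + 2k = 312.193333… → ⌈·⌉ = 313
j=4: r + 3k = 444.61 → ⌈·⌉ = 445
j=5: r + 4k = 577.026666… → ⌈·⌉ = 578
j=6: r + 5k = 709.443333… → ⌈·⌉ = 710
j=7: r + 6k = 841.86 → ⌈·⌉ = 842
j=8: r + 7k = 974.276666… → ⌈·⌉ = 975
j=9: r + 8k = 1106.693333… → ⌈·⌉ = 1107
j=10: r + 9k = 1239.11 → ⌈·⌉ = 1240
j=11: r + 10k = 1371.526666… → ⌈·⌉ = 1372
j=12: r + 11k = 1503.943333… → ⌈·⌉ = 1504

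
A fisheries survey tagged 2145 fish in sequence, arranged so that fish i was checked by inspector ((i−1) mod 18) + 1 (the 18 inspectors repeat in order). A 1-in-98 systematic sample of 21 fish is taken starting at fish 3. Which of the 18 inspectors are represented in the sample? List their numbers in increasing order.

Consecutive selections differ by k = 98, so their inspector numbers differ by 98 mod 18 = 8.
gcd(98, 18) = 2, so the sample visits 18/2 = 9 distinct residues mod 18.
Start 3 is inspector 3; the inspectors hit are 1, 3, 5, 7, 9, 11, 13, 15, 17.

1, 3, 5, 7, 9, 11, 13, 15, 17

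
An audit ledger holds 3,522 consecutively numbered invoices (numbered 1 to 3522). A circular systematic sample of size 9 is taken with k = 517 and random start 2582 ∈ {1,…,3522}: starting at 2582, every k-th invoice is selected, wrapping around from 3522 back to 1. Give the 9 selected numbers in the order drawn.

2582, 3099, 94, 611, 1128, 1645, 2162, 2679, 3196

Selection 1: 2582
Selection 2: 2582 + 517 = 3099
Selection 3: 3099 + 517 = 3616 → 3616 − 3522 = 94
Selection 4: 94 + 517 = 611
Selection 5: 611 + 517 = 1128
Selection 6: 1128 + 517 = 1645
Selection 7: 1645 + 517 = 2162
Selection 8: 2162 + 517 = 2679
Selection 9: 2679 + 517 = 3196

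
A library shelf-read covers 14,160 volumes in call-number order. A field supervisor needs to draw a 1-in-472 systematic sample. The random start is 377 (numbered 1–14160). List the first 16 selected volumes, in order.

volume 1: 377
volume 2: 377 + 472 = 849
volume 3: 849 + 472 = 1321
volume 4: 1321 + 472 = 1793
volume 5: 1793 + 472 = 2265
volume 6: 2265 + 472 = 2737
volume 7: 2737 + 472 = 3209
volume 8: 3209 + 472 = 3681
volume 9: 3681 + 472 = 4153
volume 10: 4153 + 472 = 4625
volume 11: 4625 + 472 = 5097
volume 12: 5097 + 472 = 5569
volume 13: 5569 + 472 = 6041
volume 14: 6041 + 472 = 6513
volume 15: 6513 + 472 = 6985
volume 16: 6985 + 472 = 7457

377, 849, 1321, 1793, 2265, 2737, 3209, 3681, 4153, 4625, 5097, 5569, 6041, 6513, 6985, 7457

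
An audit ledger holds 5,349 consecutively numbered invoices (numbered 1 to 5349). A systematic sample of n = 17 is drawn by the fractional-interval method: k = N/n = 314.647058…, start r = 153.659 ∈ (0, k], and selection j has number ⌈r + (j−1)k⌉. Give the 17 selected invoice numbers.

j=1: r + 0k = 153.659 → ⌈·⌉ = 154
j=2: r + 1k = 468.306058… → ⌈·⌉ = 469
j=3: r + 2k = 782.953117… → ⌈·⌉ = 783
j=4: r + 3k = 1097.600176… → ⌈·⌉ = 1098
j=5: r + 4k = 1412.247235… → ⌈·⌉ = 1413
j=6: r + 5k = 1726.894294… → ⌈·⌉ = 1727
j=7: r + 6k = 2041.541352… → ⌈·⌉ = 2042
j=8: r + 7k = 2356.188411… → ⌈·⌉ = 2357
j=9: r + 8k = 2670.835470… → ⌈·⌉ = 2671
j=10: r + 9k = 2985.482529… → ⌈·⌉ = 2986
j=11: r + 10k = 3300.129588… → ⌈·⌉ = 3301
j=12: r + 11k = 3614.776647… → ⌈·⌉ = 3615
j=13: r + 12k = 3929.423705… → ⌈·⌉ = 3930
j=14: r + 13k = 4244.070764… → ⌈·⌉ = 4245
j=15: r + 14k = 4558.717823… → ⌈·⌉ = 4559
j=16: r + 15k = 4873.364882… → ⌈·⌉ = 4874
j=17: r + 16k = 5188.011941… → ⌈·⌉ = 5189

154, 469, 783, 1098, 1413, 1727, 2042, 2357, 2671, 2986, 3301, 3615, 3930, 4245, 4559, 4874, 5189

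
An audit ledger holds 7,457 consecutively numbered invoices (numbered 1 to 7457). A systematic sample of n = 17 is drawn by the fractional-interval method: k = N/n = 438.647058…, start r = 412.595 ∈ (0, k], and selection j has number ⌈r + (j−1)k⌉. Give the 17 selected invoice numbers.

j=1: r + 0k = 412.595 → ⌈·⌉ = 413
j=2: r + 1k = 851.242058… → ⌈·⌉ = 852
j=3: r + 2k = 1289.889117… → ⌈·⌉ = 1290
j=4: r + 3k = 1728.536176… → ⌈·⌉ = 1729
j=5: r + 4k = 2167.183235… → ⌈·⌉ = 2168
j=6: r + 5k = 2605.830294… → ⌈·⌉ = 2606
j=7: r + 6k = 3044.477352… → ⌈·⌉ = 3045
j=8: r + 7k = 3483.124411… → ⌈·⌉ = 3484
j=9: r + 8k = 3921.771470… → ⌈·⌉ = 3922
j=10: r + 9k = 4360.418529… → ⌈·⌉ = 4361
j=11: r + 10k = 4799.065588… → ⌈·⌉ = 4800
j=12: r + 11k = 5237.712647… → ⌈·⌉ = 5238
j=13: r + 12k = 5676.359705… → ⌈·⌉ = 5677
j=14: r + 13k = 6115.006764… → ⌈·⌉ = 6116
j=15: r + 14k = 6553.653823… → ⌈·⌉ = 6554
j=16: r + 15k = 6992.300882… → ⌈·⌉ = 6993
j=17: r + 16k = 7430.947941… → ⌈·⌉ = 7431

413, 852, 1290, 1729, 2168, 2606, 3045, 3484, 3922, 4361, 4800, 5238, 5677, 6116, 6554, 6993, 7431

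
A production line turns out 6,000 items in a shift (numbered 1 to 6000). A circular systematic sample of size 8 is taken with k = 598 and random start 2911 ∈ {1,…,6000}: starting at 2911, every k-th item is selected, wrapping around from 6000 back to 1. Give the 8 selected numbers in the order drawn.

Selection 1: 2911
Selection 2: 2911 + 598 = 3509
Selection 3: 3509 + 598 = 4107
Selection 4: 4107 + 598 = 4705
Selection 5: 4705 + 598 = 5303
Selection 6: 5303 + 598 = 5901
Selection 7: 5901 + 598 = 6499 → 6499 − 6000 = 499
Selection 8: 499 + 598 = 1097

2911, 3509, 4107, 4705, 5303, 5901, 499, 1097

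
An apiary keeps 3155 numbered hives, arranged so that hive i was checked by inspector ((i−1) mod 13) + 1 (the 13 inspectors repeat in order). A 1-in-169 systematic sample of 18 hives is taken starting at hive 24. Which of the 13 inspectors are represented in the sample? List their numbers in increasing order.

11

Consecutive selections differ by k = 169, so their inspector numbers differ by 169 mod 13 = 0.
gcd(169, 13) = 13, so the sample visits 13/13 = 1 distinct residues mod 13.
Start 24 is inspector 11; the inspectors hit are 11.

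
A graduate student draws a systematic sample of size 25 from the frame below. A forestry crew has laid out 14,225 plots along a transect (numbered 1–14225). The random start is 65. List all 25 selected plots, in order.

k = N/n = 14225/25 = 569
plot 1: 65
plot 2: 65 + 569 = 634
plot 3: 634 + 569 = 1203
plot 4: 1203 + 569 = 1772
plot 5: 1772 + 569 = 2341
plot 6: 2341 + 569 = 2910
plot 7: 2910 + 569 = 3479
plot 8: 3479 + 569 = 4048
plot 9: 4048 + 569 = 4617
plot 10: 4617 + 569 = 5186
plot 11: 5186 + 569 = 5755
plot 12: 5755 + 569 = 6324
plot 13: 6324 + 569 = 6893
plot 14: 6893 + 569 = 7462
plot 15: 7462 + 569 = 8031
plot 16: 8031 + 569 = 8600
plot 17: 8600 + 569 = 9169
plot 18: 9169 + 569 = 9738
plot 19: 9738 + 569 = 10307
plot 20: 10307 + 569 = 10876
plot 21: 10876 + 569 = 11445
plot 22: 11445 + 569 = 12014
plot 23: 12014 + 569 = 12583
plot 24: 12583 + 569 = 13152
plot 25: 13152 + 569 = 13721

65, 634, 1203, 1772, 2341, 2910, 3479, 4048, 4617, 5186, 5755, 6324, 6893, 7462, 8031, 8600, 9169, 9738, 10307, 10876, 11445, 12014, 12583, 13152, 13721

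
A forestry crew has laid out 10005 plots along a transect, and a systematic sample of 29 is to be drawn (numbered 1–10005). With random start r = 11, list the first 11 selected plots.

k = N/n = 10005/29 = 345
plot 1: 11
plot 2: 11 + 345 = 356
plot 3: 356 + 345 = 701
plot 4: 701 + 345 = 1046
plot 5: 1046 + 345 = 1391
plot 6: 1391 + 345 = 1736
plot 7: 1736 + 345 = 2081
plot 8: 2081 + 345 = 2426
plot 9: 2426 + 345 = 2771
plot 10: 2771 + 345 = 3116
plot 11: 3116 + 345 = 3461

11, 356, 701, 1046, 1391, 1736, 2081, 2426, 2771, 3116, 3461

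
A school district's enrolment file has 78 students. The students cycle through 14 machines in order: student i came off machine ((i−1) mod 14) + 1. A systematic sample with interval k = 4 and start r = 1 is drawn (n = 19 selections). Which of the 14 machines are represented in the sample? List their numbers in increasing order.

Consecutive selections differ by k = 4, so their machine numbers differ by 4 mod 14 = 4.
gcd(4, 14) = 2, so the sample visits 14/2 = 7 distinct residues mod 14.
Start 1 is machine 1; the machines hit are 1, 3, 5, 7, 9, 11, 13.

1, 3, 5, 7, 9, 11, 13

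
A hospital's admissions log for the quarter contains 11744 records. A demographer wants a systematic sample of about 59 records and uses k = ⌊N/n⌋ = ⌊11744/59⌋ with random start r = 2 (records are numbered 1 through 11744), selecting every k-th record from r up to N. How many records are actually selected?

60

k = ⌊11744/59⌋ = 199
Achieved size = ⌊(11744 − 2)/199⌋ + 1 = ⌊11742/199⌋ + 1 = 59 + 1 = 60
(last selection: 2 + 59×199 = 11743 ≤ 11744; next would be 11942 > 11744)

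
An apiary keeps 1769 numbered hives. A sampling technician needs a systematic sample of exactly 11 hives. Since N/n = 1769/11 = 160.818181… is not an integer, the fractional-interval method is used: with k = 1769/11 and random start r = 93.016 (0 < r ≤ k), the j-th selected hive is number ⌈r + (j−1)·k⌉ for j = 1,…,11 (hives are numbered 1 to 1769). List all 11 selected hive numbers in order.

j=1: r + 0k = 93.016 → ⌈·⌉ = 94
j=2: r + 1k = 253.834181… → ⌈·⌉ = 254
j=3: r + 2k = 414.652363… → ⌈·⌉ = 415
j=4: r + 3k = 575.470545… → ⌈·⌉ = 576
j=5: r + 4k = 736.288727… → ⌈·⌉ = 737
j=6: r + 5k = 897.106909… → ⌈·⌉ = 898
j=7: r + 6k = 1057.925090… → ⌈·⌉ = 1058
j=8: r + 7k = 1218.743272… → ⌈·⌉ = 1219
j=9: r + 8k = 1379.561454… → ⌈·⌉ = 1380
j=10: r + 9k = 1540.379636… → ⌈·⌉ = 1541
j=11: r + 10k = 1701.197818… → ⌈·⌉ = 1702

94, 254, 415, 576, 737, 898, 1058, 1219, 1380, 1541, 1702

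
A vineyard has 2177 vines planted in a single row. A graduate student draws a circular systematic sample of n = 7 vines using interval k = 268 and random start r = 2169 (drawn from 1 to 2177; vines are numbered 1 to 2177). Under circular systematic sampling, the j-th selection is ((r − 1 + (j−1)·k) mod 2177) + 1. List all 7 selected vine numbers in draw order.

2169, 260, 528, 796, 1064, 1332, 1600

Selection 1: 2169
Selection 2: 2169 + 268 = 2437 → 2437 − 2177 = 260
Selection 3: 260 + 268 = 528
Selection 4: 528 + 268 = 796
Selection 5: 796 + 268 = 1064
Selection 6: 1064 + 268 = 1332
Selection 7: 1332 + 268 = 1600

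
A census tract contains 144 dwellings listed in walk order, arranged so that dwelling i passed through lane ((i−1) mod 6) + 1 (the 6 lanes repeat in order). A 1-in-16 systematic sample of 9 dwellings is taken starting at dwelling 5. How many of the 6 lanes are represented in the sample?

3

Consecutive selections differ by k = 16, so their lane numbers differ by 16 mod 6 = 4.
gcd(16, 6) = 2, so the sample visits 6/2 = 3 distinct residues mod 6.
Start 5 is lane 5; the lanes hit are 1, 3, 5.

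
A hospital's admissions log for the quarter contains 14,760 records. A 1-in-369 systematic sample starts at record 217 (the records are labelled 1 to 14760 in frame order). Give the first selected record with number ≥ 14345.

k = 369
Steps past start: ⌈(14345 − 217)/369⌉ = ⌈14128/369⌉ = 39
Selected record: 217 + 39×369 = 14608

14608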